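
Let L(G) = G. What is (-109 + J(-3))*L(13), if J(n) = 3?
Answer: -1378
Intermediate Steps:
(-109 + J(-3))*L(13) = (-109 + 3)*13 = -106*13 = -1378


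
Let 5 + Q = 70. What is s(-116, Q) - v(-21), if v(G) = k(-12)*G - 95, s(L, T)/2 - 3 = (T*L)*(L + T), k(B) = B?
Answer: 768929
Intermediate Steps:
Q = 65 (Q = -5 + 70 = 65)
s(L, T) = 6 + 2*L*T*(L + T) (s(L, T) = 6 + 2*((T*L)*(L + T)) = 6 + 2*((L*T)*(L + T)) = 6 + 2*(L*T*(L + T)) = 6 + 2*L*T*(L + T))
v(G) = -95 - 12*G (v(G) = -12*G - 95 = -95 - 12*G)
s(-116, Q) - v(-21) = (6 + 2*(-116)*65² + 2*65*(-116)²) - (-95 - 12*(-21)) = (6 + 2*(-116)*4225 + 2*65*13456) - (-95 + 252) = (6 - 980200 + 1749280) - 1*157 = 769086 - 157 = 768929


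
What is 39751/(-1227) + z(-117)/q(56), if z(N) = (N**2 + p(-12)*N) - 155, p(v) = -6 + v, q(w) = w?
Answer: 2120528/8589 ≈ 246.89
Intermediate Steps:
z(N) = -155 + N**2 - 18*N (z(N) = (N**2 + (-6 - 12)*N) - 155 = (N**2 - 18*N) - 155 = -155 + N**2 - 18*N)
39751/(-1227) + z(-117)/q(56) = 39751/(-1227) + (-155 + (-117)**2 - 18*(-117))/56 = 39751*(-1/1227) + (-155 + 13689 + 2106)*(1/56) = -39751/1227 + 15640*(1/56) = -39751/1227 + 1955/7 = 2120528/8589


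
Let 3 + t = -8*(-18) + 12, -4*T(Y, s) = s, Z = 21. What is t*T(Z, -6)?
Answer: 459/2 ≈ 229.50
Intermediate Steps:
T(Y, s) = -s/4
t = 153 (t = -3 + (-8*(-18) + 12) = -3 + (144 + 12) = -3 + 156 = 153)
t*T(Z, -6) = 153*(-¼*(-6)) = 153*(3/2) = 459/2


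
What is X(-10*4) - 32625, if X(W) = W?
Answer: -32665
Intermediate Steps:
X(-10*4) - 32625 = -10*4 - 32625 = -40 - 32625 = -32665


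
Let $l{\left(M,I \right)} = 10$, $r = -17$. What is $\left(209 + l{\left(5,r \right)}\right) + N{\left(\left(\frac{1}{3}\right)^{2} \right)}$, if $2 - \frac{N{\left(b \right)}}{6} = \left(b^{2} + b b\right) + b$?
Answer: $\frac{6215}{27} \approx 230.19$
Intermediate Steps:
$N{\left(b \right)} = 12 - 12 b^{2} - 6 b$ ($N{\left(b \right)} = 12 - 6 \left(\left(b^{2} + b b\right) + b\right) = 12 - 6 \left(\left(b^{2} + b^{2}\right) + b\right) = 12 - 6 \left(2 b^{2} + b\right) = 12 - 6 \left(b + 2 b^{2}\right) = 12 - \left(6 b + 12 b^{2}\right) = 12 - 12 b^{2} - 6 b$)
$\left(209 + l{\left(5,r \right)}\right) + N{\left(\left(\frac{1}{3}\right)^{2} \right)} = \left(209 + 10\right) - \left(-12 + \frac{2}{3} + \frac{4}{27}\right) = 219 - \left(-12 + \frac{2}{3} + \frac{4}{27}\right) = 219 - \left(- \frac{34}{3} + \frac{4}{27}\right) = 219 - - \frac{302}{27} = 219 + \frac{302}{27} = \frac{6215}{27}$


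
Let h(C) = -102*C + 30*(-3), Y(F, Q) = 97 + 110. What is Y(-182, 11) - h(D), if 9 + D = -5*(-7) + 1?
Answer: 3051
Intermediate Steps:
Y(F, Q) = 207
D = 27 (D = -9 + (-5*(-7) + 1) = -9 + (35 + 1) = -9 + 36 = 27)
h(C) = -90 - 102*C (h(C) = -102*C - 90 = -90 - 102*C)
Y(-182, 11) - h(D) = 207 - (-90 - 102*27) = 207 - (-90 - 2754) = 207 - 1*(-2844) = 207 + 2844 = 3051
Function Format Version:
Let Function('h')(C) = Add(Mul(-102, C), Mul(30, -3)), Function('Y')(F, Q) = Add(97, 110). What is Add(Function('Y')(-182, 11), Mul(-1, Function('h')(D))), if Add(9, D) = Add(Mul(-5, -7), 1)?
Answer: 3051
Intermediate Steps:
Function('Y')(F, Q) = 207
D = 27 (D = Add(-9, Add(Mul(-5, -7), 1)) = Add(-9, Add(35, 1)) = Add(-9, 36) = 27)
Function('h')(C) = Add(-90, Mul(-102, C)) (Function('h')(C) = Add(Mul(-102, C), -90) = Add(-90, Mul(-102, C)))
Add(Function('Y')(-182, 11), Mul(-1, Function('h')(D))) = Add(207, Mul(-1, Add(-90, Mul(-102, 27)))) = Add(207, Mul(-1, Add(-90, -2754))) = Add(207, Mul(-1, -2844)) = Add(207, 2844) = 3051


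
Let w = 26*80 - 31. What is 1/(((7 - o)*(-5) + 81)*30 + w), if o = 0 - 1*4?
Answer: 1/2829 ≈ 0.00035348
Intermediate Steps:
o = -4 (o = 0 - 4 = -4)
w = 2049 (w = 2080 - 31 = 2049)
1/(((7 - o)*(-5) + 81)*30 + w) = 1/(((7 - 1*(-4))*(-5) + 81)*30 + 2049) = 1/(((7 + 4)*(-5) + 81)*30 + 2049) = 1/((11*(-5) + 81)*30 + 2049) = 1/((-55 + 81)*30 + 2049) = 1/(26*30 + 2049) = 1/(780 + 2049) = 1/2829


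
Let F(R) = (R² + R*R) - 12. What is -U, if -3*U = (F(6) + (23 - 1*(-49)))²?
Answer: 5808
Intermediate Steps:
F(R) = -12 + 2*R² (F(R) = (R² + R²) - 12 = 2*R² - 12 = -12 + 2*R²)
U = -5808 (U = -((-12 + 2*6²) + (23 - 1*(-49)))²/3 = -((-12 + 2*36) + (23 + 49))²/3 = -((-12 + 72) + 72)²/3 = -(60 + 72)²/3 = -⅓*132² = -⅓*17424 = -5808)
-U = -1*(-5808) = 5808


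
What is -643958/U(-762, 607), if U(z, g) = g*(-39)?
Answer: 643958/23673 ≈ 27.202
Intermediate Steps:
U(z, g) = -39*g
-643958/U(-762, 607) = -643958/((-39*607)) = -643958/(-23673) = -643958*(-1/23673) = 643958/23673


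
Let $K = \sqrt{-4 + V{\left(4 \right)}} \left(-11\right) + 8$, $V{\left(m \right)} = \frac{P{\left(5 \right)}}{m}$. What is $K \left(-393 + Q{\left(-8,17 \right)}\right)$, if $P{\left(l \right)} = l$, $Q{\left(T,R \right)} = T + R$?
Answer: $-3072 + 2112 i \sqrt{11} \approx -3072.0 + 7004.7 i$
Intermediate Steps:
$Q{\left(T,R \right)} = R + T$
$V{\left(m \right)} = \frac{5}{m}$
$K = 8 - \frac{11 i \sqrt{11}}{2}$ ($K = \sqrt{-4 + \frac{5}{4}} \left(-11\right) + 8 = \sqrt{- \frac{11}{4}} \left(-11\right) + 8 = \frac{i \sqrt{11}}{2} \left(-11\right) + 8 = - \frac{11 i \sqrt{11}}{2} + 8 = 8 - \frac{11 i \sqrt{11}}{2} \approx 8.0 - 18.241 i$)
$K \left(-393 + Q{\left(-8,17 \right)}\right) = \left(8 - \frac{11 i \sqrt{11}}{2}\right) \left(-393 + \left(17 - 8\right)\right) = \left(8 - \frac{11 i \sqrt{11}}{2}\right) \left(-393 + 9\right) = \left(8 - \frac{11 i \sqrt{11}}{2}\right) \left(-384\right) = -3072 + 2112 i \sqrt{11}$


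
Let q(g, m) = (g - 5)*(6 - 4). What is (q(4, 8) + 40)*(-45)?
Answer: -1710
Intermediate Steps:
q(g, m) = -10 + 2*g (q(g, m) = (-5 + g)*2 = -10 + 2*g)
(q(4, 8) + 40)*(-45) = ((-10 + 2*4) + 40)*(-45) = ((-10 + 8) + 40)*(-45) = (-2 + 40)*(-45) = 38*(-45) = -1710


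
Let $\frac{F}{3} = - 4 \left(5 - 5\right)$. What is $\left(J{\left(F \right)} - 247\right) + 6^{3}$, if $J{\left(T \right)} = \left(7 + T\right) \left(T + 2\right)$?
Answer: $-17$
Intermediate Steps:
$F = 0$ ($F = 3 \left(- 4 \left(5 - 5\right)\right) = 3 \left(\left(-4\right) 0\right) = 3 \cdot 0 = 0$)
$J{\left(T \right)} = \left(2 + T\right) \left(7 + T\right)$ ($J{\left(T \right)} = \left(7 + T\right) \left(2 + T\right) = \left(2 + T\right) \left(7 + T\right)$)
$\left(J{\left(F \right)} - 247\right) + 6^{3} = \left(\left(14 + 0^{2} + 9 \cdot 0\right) - 247\right) + 6^{3} = \left(\left(14 + 0 + 0\right) - 247\right) + 216 = \left(14 - 247\right) + 216 = -233 + 216 = -17$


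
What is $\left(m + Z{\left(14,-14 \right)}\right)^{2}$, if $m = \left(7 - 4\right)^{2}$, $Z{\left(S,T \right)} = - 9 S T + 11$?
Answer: $3182656$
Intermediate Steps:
$Z{\left(S,T \right)} = 11 - 9 S T$ ($Z{\left(S,T \right)} = - 9 S T + 11 = 11 - 9 S T$)
$m = 9$ ($m = 3^{2} = 9$)
$\left(m + Z{\left(14,-14 \right)}\right)^{2} = \left(9 - \left(-11 + 126 \left(-14\right)\right)\right)^{2} = \left(9 + \left(11 + 1764\right)\right)^{2} = \left(9 + 1775\right)^{2} = 1784^{2} = 3182656$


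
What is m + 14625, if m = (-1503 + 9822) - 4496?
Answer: 18448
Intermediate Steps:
m = 3823 (m = 8319 - 4496 = 3823)
m + 14625 = 3823 + 14625 = 18448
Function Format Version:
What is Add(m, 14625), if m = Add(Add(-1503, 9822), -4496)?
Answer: 18448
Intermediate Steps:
m = 3823 (m = Add(8319, -4496) = 3823)
Add(m, 14625) = Add(3823, 14625) = 18448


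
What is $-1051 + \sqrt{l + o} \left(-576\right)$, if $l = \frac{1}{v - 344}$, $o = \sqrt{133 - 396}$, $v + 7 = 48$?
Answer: $-1051 - \frac{192 \sqrt{-303 + 91809 i \sqrt{263}}}{101} \approx -2691.0 - 1640.4 i$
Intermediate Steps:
$v = 41$ ($v = -7 + 48 = 41$)
$o = i \sqrt{263}$ ($o = \sqrt{-263} = i \sqrt{263} \approx 16.217 i$)
$l = - \frac{1}{303}$ ($l = \frac{1}{41 - 344} = \frac{1}{-303} = - \frac{1}{303} \approx -0.0033003$)
$-1051 + \sqrt{l + o} \left(-576\right) = -1051 + \sqrt{- \frac{1}{303} + i \sqrt{263}} \left(-576\right) = -1051 - 576 \sqrt{- \frac{1}{303} + i \sqrt{263}}$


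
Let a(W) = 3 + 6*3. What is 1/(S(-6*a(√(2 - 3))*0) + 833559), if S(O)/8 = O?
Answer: 1/833559 ≈ 1.1997e-6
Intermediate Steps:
a(W) = 21 (a(W) = 3 + 18 = 21)
S(O) = 8*O
1/(S(-6*a(√(2 - 3))*0) + 833559) = 1/(8*(-6*21*0) + 833559) = 1/(8*(-126*0) + 833559) = 1/(8*0 + 833559) = 1/(0 + 833559) = 1/833559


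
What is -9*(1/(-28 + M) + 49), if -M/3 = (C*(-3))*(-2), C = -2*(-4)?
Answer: -75843/172 ≈ -440.95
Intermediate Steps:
C = 8
M = -144 (M = -3*8*(-3)*(-2) = -(-72)*(-2) = -3*48 = -144)
-9*(1/(-28 + M) + 49) = -9*(1/(-28 - 144) + 49) = -9*(1/(-172) + 49) = -9*(-1/172 + 49) = -9*8427/172 = -75843/172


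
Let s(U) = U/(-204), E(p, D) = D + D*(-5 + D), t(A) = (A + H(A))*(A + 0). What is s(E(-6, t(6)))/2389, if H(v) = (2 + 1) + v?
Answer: -645/40613 ≈ -0.015882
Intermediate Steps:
H(v) = 3 + v
t(A) = A*(3 + 2*A) (t(A) = (A + (3 + A))*(A + 0) = (3 + 2*A)*A = A*(3 + 2*A))
s(U) = -U/204 (s(U) = U*(-1/204) = -U/204)
s(E(-6, t(6)))/2389 = -6*(3 + 2*6)*(-4 + 6*(3 + 2*6))/204/2389 = -6*(3 + 12)*(-4 + 6*(3 + 12))/204*(1/2389) = -6*15*(-4 + 6*15)/204*(1/2389) = -15*(-4 + 90)/34*(1/2389) = -15*86/34*(1/2389) = -1/204*7740*(1/2389) = -645/17*1/2389 = -645/40613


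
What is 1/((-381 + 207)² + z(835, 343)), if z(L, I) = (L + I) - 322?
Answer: 1/31132 ≈ 3.2121e-5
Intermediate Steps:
z(L, I) = -322 + I + L (z(L, I) = (I + L) - 322 = -322 + I + L)
1/((-381 + 207)² + z(835, 343)) = 1/((-381 + 207)² + (-322 + 343 + 835)) = 1/((-174)² + 856) = 1/(30276 + 856) = 1/31132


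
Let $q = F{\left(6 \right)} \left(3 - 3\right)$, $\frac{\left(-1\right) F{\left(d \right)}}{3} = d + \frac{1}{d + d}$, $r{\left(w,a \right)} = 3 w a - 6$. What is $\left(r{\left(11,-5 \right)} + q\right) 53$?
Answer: $-9063$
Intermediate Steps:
$r{\left(w,a \right)} = -6 + 3 a w$ ($r{\left(w,a \right)} = 3 a w - 6 = -6 + 3 a w$)
$F{\left(d \right)} = - 3 d - \frac{3}{2 d}$ ($F{\left(d \right)} = - 3 \left(d + \frac{1}{d + d}\right) = - 3 \left(d + \frac{1}{2 d}\right) = - 3 d - \frac{3}{2 d}$)
$q = 0$ ($q = \left(\left(-3\right) 6 - \frac{3}{2 \cdot 6}\right) \left(3 - 3\right) = \left(-18 - \frac{1}{4}\right) 0 = \left(- \frac{73}{4}\right) 0 = 0$)
$\left(r{\left(11,-5 \right)} + q\right) 53 = \left(\left(-6 + 3 \left(-5\right) 11\right) + 0\right) 53 = \left(\left(-6 - 165\right) + 0\right) 53 = \left(-171 + 0\right) 53 = \left(-171\right) 53 = -9063$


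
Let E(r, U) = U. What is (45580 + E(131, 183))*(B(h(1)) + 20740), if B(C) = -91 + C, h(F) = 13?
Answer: 945555106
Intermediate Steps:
(45580 + E(131, 183))*(B(h(1)) + 20740) = (45580 + 183)*((-91 + 13) + 20740) = 45763*(-78 + 20740) = 45763*20662 = 945555106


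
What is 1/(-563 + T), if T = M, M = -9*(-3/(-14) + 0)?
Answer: -14/7909 ≈ -0.0017701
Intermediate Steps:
M = -27/14 (M = -9*(-3*(-1/14) + 0) = -9*(3/14 + 0) = -9*3/14 = -27/14 ≈ -1.9286)
T = -27/14 ≈ -1.9286
1/(-563 + T) = 1/(-563 - 27/14) = 1/(-7909/14) = -14/7909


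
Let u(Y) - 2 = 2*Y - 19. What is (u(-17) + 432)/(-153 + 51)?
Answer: -127/34 ≈ -3.7353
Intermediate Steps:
u(Y) = -17 + 2*Y (u(Y) = 2 + (2*Y - 19) = 2 + (-19 + 2*Y) = -17 + 2*Y)
(u(-17) + 432)/(-153 + 51) = ((-17 + 2*(-17)) + 432)/(-153 + 51) = ((-17 - 34) + 432)/(-102) = -(-51 + 432)/102 = -1/102*381 = -127/34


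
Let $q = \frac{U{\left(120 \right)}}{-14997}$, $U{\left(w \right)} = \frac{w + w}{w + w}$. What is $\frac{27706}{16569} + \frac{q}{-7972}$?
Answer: $\frac{157734327613}{94329750276} \approx 1.6722$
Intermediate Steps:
$U{\left(w \right)} = 1$ ($U{\left(w \right)} = \frac{2 w}{2 w} = 2 w \frac{1}{2 w} = 1$)
$q = - \frac{1}{14997}$ ($q = 1 \frac{1}{-14997} = 1 \left(- \frac{1}{14997}\right) = - \frac{1}{14997} \approx -6.668 \cdot 10^{-5}$)
$\frac{27706}{16569} + \frac{q}{-7972} = \frac{27706}{16569} - \frac{1}{14997 \left(-7972\right)} = 27706 \cdot \frac{1}{16569} - - \frac{1}{119556084} = \frac{3958}{2367} + \frac{1}{119556084} = \frac{157734327613}{94329750276}$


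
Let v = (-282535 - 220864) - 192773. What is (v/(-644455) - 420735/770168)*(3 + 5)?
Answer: 37860660353/8863189615 ≈ 4.2717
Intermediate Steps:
v = -696172 (v = -503399 - 192773 = -696172)
(v/(-644455) - 420735/770168)*(3 + 5) = (-696172/(-644455) - 420735/770168)*(3 + 5) = (-696172*(-1/644455) - 420735*1/770168)*8 = (696172/644455 - 60105/110024)*8 = (37860660353/70905516920)*8 = 37860660353/8863189615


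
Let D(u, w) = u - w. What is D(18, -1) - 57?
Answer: -38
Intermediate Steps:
D(18, -1) - 57 = (18 - 1*(-1)) - 57 = (18 + 1) - 57 = 19 - 57 = -38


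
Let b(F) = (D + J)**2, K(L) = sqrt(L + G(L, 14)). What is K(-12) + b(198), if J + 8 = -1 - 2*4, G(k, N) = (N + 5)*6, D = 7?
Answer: 100 + sqrt(102) ≈ 110.10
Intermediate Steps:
G(k, N) = 30 + 6*N (G(k, N) = (5 + N)*6 = 30 + 6*N)
J = -17 (J = -8 + (-1 - 2*4) = -8 + (-1 - 8) = -8 - 9 = -17)
K(L) = sqrt(114 + L) (K(L) = sqrt(L + (30 + 6*14)) = sqrt(L + (30 + 84)) = sqrt(L + 114) = sqrt(114 + L))
b(F) = 100 (b(F) = (7 - 17)**2 = (-10)**2 = 100)
K(-12) + b(198) = sqrt(114 - 12) + 100 = sqrt(102) + 100 = 100 + sqrt(102)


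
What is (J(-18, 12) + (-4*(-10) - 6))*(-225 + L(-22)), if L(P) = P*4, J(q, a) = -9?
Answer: -7825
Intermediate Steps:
L(P) = 4*P
(J(-18, 12) + (-4*(-10) - 6))*(-225 + L(-22)) = (-9 + (-4*(-10) - 6))*(-225 + 4*(-22)) = (-9 + (40 - 6))*(-225 - 88) = (-9 + 34)*(-313) = 25*(-313) = -7825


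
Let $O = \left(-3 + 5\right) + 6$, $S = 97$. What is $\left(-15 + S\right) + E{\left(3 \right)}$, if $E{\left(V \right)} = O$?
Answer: $90$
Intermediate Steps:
$O = 8$ ($O = 2 + 6 = 8$)
$E{\left(V \right)} = 8$
$\left(-15 + S\right) + E{\left(3 \right)} = \left(-15 + 97\right) + 8 = 82 + 8 = 90$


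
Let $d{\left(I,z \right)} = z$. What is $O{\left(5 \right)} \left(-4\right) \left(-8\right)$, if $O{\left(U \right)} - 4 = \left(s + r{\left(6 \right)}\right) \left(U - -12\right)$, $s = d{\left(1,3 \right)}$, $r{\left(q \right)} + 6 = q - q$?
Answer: $-1504$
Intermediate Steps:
$r{\left(q \right)} = -6$ ($r{\left(q \right)} = -6 + \left(q - q\right) = -6 + 0 = -6$)
$s = 3$
$O{\left(U \right)} = -32 - 3 U$ ($O{\left(U \right)} = 4 + \left(3 - 6\right) \left(U - -12\right) = 4 - 3 \left(U + 12\right) = 4 - 3 \left(12 + U\right) = 4 - \left(36 + 3 U\right) = -32 - 3 U$)
$O{\left(5 \right)} \left(-4\right) \left(-8\right) = \left(-32 - 15\right) \left(-4\right) \left(-8\right) = \left(-47\right) \left(-4\right) \left(-8\right) = 188 \left(-8\right) = -1504$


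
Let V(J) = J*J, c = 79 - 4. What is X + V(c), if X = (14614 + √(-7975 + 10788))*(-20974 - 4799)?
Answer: -376640997 - 25773*√2813 ≈ -3.7801e+8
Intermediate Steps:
c = 75
V(J) = J²
X = -376646622 - 25773*√2813 (X = (14614 + √2813)*(-25773) = -376646622 - 25773*√2813 ≈ -3.7801e+8)
X + V(c) = (-376646622 - 25773*√2813) + 75² = (-376646622 - 25773*√2813) + 5625 = -376640997 - 25773*√2813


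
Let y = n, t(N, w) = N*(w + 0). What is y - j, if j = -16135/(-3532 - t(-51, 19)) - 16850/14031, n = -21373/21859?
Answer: -4773252392434/786081401127 ≈ -6.0722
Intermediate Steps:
t(N, w) = N*w
n = -21373/21859 (n = -21373*1/21859 = -21373/21859 ≈ -0.97777)
y = -21373/21859 ≈ -0.97777
j = 183203635/35961453 (j = -16135/(-3532 - (-51)*19) - 16850/14031 = -16135/(-3532 - 1*(-969)) - 16850*1/14031 = -16135/(-3532 + 969) - 16850/14031 = -16135/(-2563) - 16850/14031 = -16135*(-1/2563) - 16850/14031 = 16135/2563 - 16850/14031 = 183203635/35961453 ≈ 5.0944)
y - j = -21373/21859 - 1*183203635/35961453 = -21373/21859 - 183203635/35961453 = -4773252392434/786081401127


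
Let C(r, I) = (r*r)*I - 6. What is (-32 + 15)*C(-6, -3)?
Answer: 1938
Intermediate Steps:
C(r, I) = -6 + I*r**2 (C(r, I) = r**2*I - 6 = I*r**2 - 6 = -6 + I*r**2)
(-32 + 15)*C(-6, -3) = (-32 + 15)*(-6 - 3*(-6)**2) = -17*(-6 - 3*36) = -17*(-6 - 108) = -17*(-114) = 1938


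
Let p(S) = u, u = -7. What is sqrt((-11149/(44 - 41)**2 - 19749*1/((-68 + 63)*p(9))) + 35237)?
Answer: sqrt(368609465)/105 ≈ 182.85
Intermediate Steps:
p(S) = -7
sqrt((-11149/(44 - 41)**2 - 19749*1/((-68 + 63)*p(9))) + 35237) = sqrt((-11149/(44 - 41)**2 - 19749*(-1/(7*(-68 + 63)))) + 35237) = sqrt((-11149/(3**2) - 19749/((-5*(-7)))) + 35237) = sqrt((-11149/9 - 19749/35) + 35237) = sqrt(-567956/315 + 35237) = sqrt(10531699/315) = sqrt(368609465)/105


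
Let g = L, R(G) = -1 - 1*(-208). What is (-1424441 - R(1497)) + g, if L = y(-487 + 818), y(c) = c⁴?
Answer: 12002188073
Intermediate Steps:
R(G) = 207 (R(G) = -1 + 208 = 207)
L = 12003612721 (L = (-487 + 818)⁴ = 331⁴ = 12003612721)
g = 12003612721
(-1424441 - R(1497)) + g = (-1424441 - 1*207) + 12003612721 = (-1424441 - 207) + 12003612721 = -1424648 + 12003612721 = 12002188073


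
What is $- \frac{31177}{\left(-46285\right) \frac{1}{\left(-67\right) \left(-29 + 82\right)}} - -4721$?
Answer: $\frac{107801958}{46285} \approx 2329.1$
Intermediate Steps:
$- \frac{31177}{\left(-46285\right) \frac{1}{\left(-67\right) \left(-29 + 82\right)}} - -4721 = - \frac{31177}{\left(-46285\right) \frac{1}{\left(-67\right) 53}} + 4721 = - \frac{31177}{\left(-46285\right) \frac{1}{-3551}} + 4721 = - \frac{31177}{\left(-46285\right) \left(- \frac{1}{3551}\right)} + 4721 = - \frac{31177}{\frac{46285}{3551}} + 4721 = \left(-31177\right) \frac{3551}{46285} + 4721 = - \frac{110709527}{46285} + 4721 = \frac{107801958}{46285}$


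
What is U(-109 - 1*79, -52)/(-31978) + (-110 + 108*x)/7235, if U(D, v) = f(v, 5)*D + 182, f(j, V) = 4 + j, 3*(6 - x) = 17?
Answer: -34485891/115680415 ≈ -0.29811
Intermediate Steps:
x = 1/3 (x = 6 - 1/3*17 = 6 - 17/3 = 1/3 ≈ 0.33333)
U(D, v) = 182 + D*(4 + v) (U(D, v) = (4 + v)*D + 182 = D*(4 + v) + 182 = 182 + D*(4 + v))
U(-109 - 1*79, -52)/(-31978) + (-110 + 108*x)/7235 = (182 + (-109 - 1*79)*(4 - 52))/(-31978) + (-110 + 108*(1/3))/7235 = (182 + (-109 - 79)*(-48))*(-1/31978) + (-110 + 36)*(1/7235) = (182 - 188*(-48))*(-1/31978) - 74*1/7235 = (182 + 9024)*(-1/31978) - 74/7235 = 9206*(-1/31978) - 74/7235 = -4603/15989 - 74/7235 = -34485891/115680415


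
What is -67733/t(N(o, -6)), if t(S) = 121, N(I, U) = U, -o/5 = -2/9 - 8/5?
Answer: -67733/121 ≈ -559.78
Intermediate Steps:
o = 82/9 (o = -5*(-2/9 - 8/5) = -5*(-82/45) = 82/9 ≈ 9.1111)
-67733/t(N(o, -6)) = -67733/121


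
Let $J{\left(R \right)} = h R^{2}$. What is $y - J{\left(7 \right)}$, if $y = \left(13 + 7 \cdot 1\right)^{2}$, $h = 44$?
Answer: $-1756$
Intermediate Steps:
$J{\left(R \right)} = 44 R^{2}$
$y = 400$ ($y = \left(13 + 7\right)^{2} = 20^{2} = 400$)
$y - J{\left(7 \right)} = 400 - 44 \cdot 7^{2} = 400 - 44 \cdot 49 = 400 - 2156 = -1756$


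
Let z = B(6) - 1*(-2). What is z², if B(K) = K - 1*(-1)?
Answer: 81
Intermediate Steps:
B(K) = 1 + K (B(K) = K + 1 = 1 + K)
z = 9 (z = (1 + 6) - 1*(-2) = 7 + 2 = 9)
z² = 9² = 81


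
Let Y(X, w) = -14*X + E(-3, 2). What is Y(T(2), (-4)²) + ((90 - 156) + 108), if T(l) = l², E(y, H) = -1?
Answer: -15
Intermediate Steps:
Y(X, w) = -1 - 14*X (Y(X, w) = -14*X - 1 = -1 - 14*X)
Y(T(2), (-4)²) + ((90 - 156) + 108) = (-1 - 14*2²) + ((90 - 156) + 108) = (-1 - 14*4) + (-66 + 108) = (-1 - 56) + 42 = -57 + 42 = -15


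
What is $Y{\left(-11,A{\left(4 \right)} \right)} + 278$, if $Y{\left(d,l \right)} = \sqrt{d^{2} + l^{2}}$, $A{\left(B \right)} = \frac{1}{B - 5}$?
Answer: $278 + \sqrt{122} \approx 289.05$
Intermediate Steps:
$A{\left(B \right)} = \frac{1}{-5 + B}$
$Y{\left(-11,A{\left(4 \right)} \right)} + 278 = \sqrt{\left(-11\right)^{2} + \left(\frac{1}{-5 + 4}\right)^{2}} + 278 = \sqrt{121 + \left(\frac{1}{-1}\right)^{2}} + 278 = \sqrt{121 + \left(-1\right)^{2}} + 278 = \sqrt{121 + 1} + 278 = \sqrt{122} + 278 = 278 + \sqrt{122}$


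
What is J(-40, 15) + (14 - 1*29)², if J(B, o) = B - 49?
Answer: 136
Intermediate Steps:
J(B, o) = -49 + B
J(-40, 15) + (14 - 1*29)² = (-49 - 40) + (14 - 1*29)² = -89 + (14 - 29)² = -89 + (-15)² = -89 + 225 = 136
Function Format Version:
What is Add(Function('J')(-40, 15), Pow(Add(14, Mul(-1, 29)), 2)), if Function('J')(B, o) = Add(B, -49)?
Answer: 136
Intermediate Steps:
Function('J')(B, o) = Add(-49, B)
Add(Function('J')(-40, 15), Pow(Add(14, Mul(-1, 29)), 2)) = Add(Add(-49, -40), Pow(Add(14, Mul(-1, 29)), 2)) = Add(-89, Pow(Add(14, -29), 2)) = Add(-89, Pow(-15, 2)) = Add(-89, 225) = 136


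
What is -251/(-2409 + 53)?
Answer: 251/2356 ≈ 0.10654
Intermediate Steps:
-251/(-2409 + 53) = -251/(-2356) = -251*(-1/2356) = 251/2356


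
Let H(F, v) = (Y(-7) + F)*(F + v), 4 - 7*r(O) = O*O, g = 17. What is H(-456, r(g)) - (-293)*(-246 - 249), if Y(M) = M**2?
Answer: 399894/7 ≈ 57128.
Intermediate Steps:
r(O) = 4/7 - O**2/7 (r(O) = 4/7 - O*O/7 = 4/7 - O**2/7)
H(F, v) = (49 + F)*(F + v) (H(F, v) = ((-7)**2 + F)*(F + v) = (49 + F)*(F + v))
H(-456, r(g)) - (-293)*(-246 - 249) = ((-456)**2 + 49*(-456) + 49*(4/7 - 1/7*17**2) - 456*(4/7 - 1/7*17**2)) - (-293)*(-246 - 249) = (207936 - 22344 + 49*(4/7 - 1/7*289) - 456*(4/7 - 1/7*289)) - (-293)*(-495) = (207936 - 22344 + 49*(4/7 - 289/7) - 456*(4/7 - 289/7)) - 1*145035 = (207936 - 22344 + 49*(-285/7) - 456*(-285/7)) - 145035 = (207936 - 22344 - 1995 + 129960/7) - 145035 = 1415139/7 - 145035 = 399894/7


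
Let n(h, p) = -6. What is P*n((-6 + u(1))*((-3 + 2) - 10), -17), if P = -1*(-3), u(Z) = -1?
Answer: -18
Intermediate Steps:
P = 3
P*n((-6 + u(1))*((-3 + 2) - 10), -17) = 3*(-6) = -18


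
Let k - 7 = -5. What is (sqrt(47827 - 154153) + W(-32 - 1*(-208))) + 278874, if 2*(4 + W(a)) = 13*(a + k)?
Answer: 280027 + 3*I*sqrt(11814) ≈ 2.8003e+5 + 326.08*I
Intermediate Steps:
k = 2 (k = 7 - 5 = 2)
W(a) = 9 + 13*a/2 (W(a) = -4 + (13*(a + 2))/2 = -4 + (13*(2 + a))/2 = -4 + (26 + 13*a)/2 = -4 + (13 + 13*a/2) = 9 + 13*a/2)
(sqrt(47827 - 154153) + W(-32 - 1*(-208))) + 278874 = (sqrt(47827 - 154153) + (9 + 13*(-32 - 1*(-208))/2)) + 278874 = (sqrt(-106326) + (9 + 13*(-32 + 208)/2)) + 278874 = (3*I*sqrt(11814) + (9 + (13/2)*176)) + 278874 = (3*I*sqrt(11814) + (9 + 1144)) + 278874 = (3*I*sqrt(11814) + 1153) + 278874 = (1153 + 3*I*sqrt(11814)) + 278874 = 280027 + 3*I*sqrt(11814)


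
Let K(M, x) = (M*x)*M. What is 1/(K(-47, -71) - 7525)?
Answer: -1/164364 ≈ -6.0841e-6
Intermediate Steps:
K(M, x) = x*M²
1/(K(-47, -71) - 7525) = 1/(-71*(-47)² - 7525) = 1/(-71*2209 - 7525) = 1/(-156839 - 7525) = 1/(-164364) = -1/164364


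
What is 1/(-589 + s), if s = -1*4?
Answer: -1/593 ≈ -0.0016863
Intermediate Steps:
s = -4
1/(-589 + s) = 1/(-589 - 4) = 1/(-593) = -1/593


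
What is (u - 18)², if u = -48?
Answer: 4356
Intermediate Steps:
(u - 18)² = (-48 - 18)² = (-66)² = 4356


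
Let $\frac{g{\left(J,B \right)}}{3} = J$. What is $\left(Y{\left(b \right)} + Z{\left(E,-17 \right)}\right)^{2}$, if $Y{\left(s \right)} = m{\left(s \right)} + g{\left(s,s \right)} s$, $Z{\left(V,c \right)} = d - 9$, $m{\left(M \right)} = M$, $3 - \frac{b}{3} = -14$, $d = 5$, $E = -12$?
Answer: $61622500$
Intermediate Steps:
$b = 51$ ($b = 9 - -42 = 9 + 42 = 51$)
$g{\left(J,B \right)} = 3 J$
$Z{\left(V,c \right)} = -4$ ($Z{\left(V,c \right)} = 5 - 9 = -4$)
$Y{\left(s \right)} = s + 3 s^{2}$ ($Y{\left(s \right)} = s + 3 s s = s + 3 s^{2}$)
$\left(Y{\left(b \right)} + Z{\left(E,-17 \right)}\right)^{2} = \left(51 \left(1 + 3 \cdot 51\right) - 4\right)^{2} = \left(51 \left(1 + 153\right) - 4\right)^{2} = \left(51 \cdot 154 - 4\right)^{2} = \left(7854 - 4\right)^{2} = 7850^{2} = 61622500$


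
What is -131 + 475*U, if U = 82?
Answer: 38819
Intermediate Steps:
-131 + 475*U = -131 + 475*82 = -131 + 38950 = 38819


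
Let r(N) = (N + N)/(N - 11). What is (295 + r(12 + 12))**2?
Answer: 15077689/169 ≈ 89217.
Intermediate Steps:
r(N) = 2*N/(-11 + N) (r(N) = (2*N)/(-11 + N) = 2*N/(-11 + N))
(295 + r(12 + 12))**2 = (295 + 2*(12 + 12)/(-11 + (12 + 12)))**2 = (295 + 2*24/(-11 + 24))**2 = (295 + 2*24/13)**2 = (295 + 2*24*(1/13))**2 = (295 + 48/13)**2 = (3883/13)**2 = 15077689/169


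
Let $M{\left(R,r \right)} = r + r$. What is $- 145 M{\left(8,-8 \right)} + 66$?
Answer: $2386$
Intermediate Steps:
$M{\left(R,r \right)} = 2 r$
$- 145 M{\left(8,-8 \right)} + 66 = - 145 \cdot 2 \left(-8\right) + 66 = \left(-145\right) \left(-16\right) + 66 = 2320 + 66 = 2386$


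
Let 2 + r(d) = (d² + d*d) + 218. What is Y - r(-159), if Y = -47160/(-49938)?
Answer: -422617434/8323 ≈ -50777.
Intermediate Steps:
r(d) = 216 + 2*d² (r(d) = -2 + ((d² + d*d) + 218) = -2 + ((d² + d²) + 218) = -2 + (2*d² + 218) = -2 + (218 + 2*d²) = 216 + 2*d²)
Y = 7860/8323 (Y = -47160*(-1/49938) = 7860/8323 ≈ 0.94437)
Y - r(-159) = 7860/8323 - (216 + 2*(-159)²) = 7860/8323 - (216 + 2*25281) = 7860/8323 - (216 + 50562) = 7860/8323 - 1*50778 = 7860/8323 - 50778 = -422617434/8323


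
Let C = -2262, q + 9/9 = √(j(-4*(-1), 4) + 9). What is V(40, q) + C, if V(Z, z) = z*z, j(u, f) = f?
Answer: -2262 + (1 - √13)² ≈ -2255.2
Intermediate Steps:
q = -1 + √13 (q = -1 + √(4 + 9) = -1 + √13 ≈ 2.6056)
V(Z, z) = z²
V(40, q) + C = (-1 + √13)² - 2262 = -2262 + (-1 + √13)²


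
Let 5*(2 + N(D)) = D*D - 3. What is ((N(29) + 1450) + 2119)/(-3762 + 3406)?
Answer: -18673/1780 ≈ -10.490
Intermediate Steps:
N(D) = -13/5 + D²/5 (N(D) = -2 + (D*D - 3)/5 = -2 + (D² - 3)/5 = -2 + (-3 + D²)/5 = -2 + (-⅗ + D²/5) = -13/5 + D²/5)
((N(29) + 1450) + 2119)/(-3762 + 3406) = (((-13/5 + (⅕)*29²) + 1450) + 2119)/(-3762 + 3406) = (((-13/5 + (⅕)*841) + 1450) + 2119)/(-356) = (((-13/5 + 841/5) + 1450) + 2119)*(-1/356) = ((828/5 + 1450) + 2119)*(-1/356) = (8078/5 + 2119)*(-1/356) = (18673/5)*(-1/356) = -18673/1780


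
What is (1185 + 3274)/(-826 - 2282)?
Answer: -637/444 ≈ -1.4347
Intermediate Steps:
(1185 + 3274)/(-826 - 2282) = 4459/(-3108) = 4459*(-1/3108) = -637/444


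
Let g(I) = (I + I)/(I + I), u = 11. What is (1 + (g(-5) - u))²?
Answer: 81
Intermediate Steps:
g(I) = 1 (g(I) = (2*I)/((2*I)) = (2*I)*(1/(2*I)) = 1)
(1 + (g(-5) - u))² = (1 + (1 - 1*11))² = (1 + (1 - 11))² = (1 - 10)² = (-9)² = 81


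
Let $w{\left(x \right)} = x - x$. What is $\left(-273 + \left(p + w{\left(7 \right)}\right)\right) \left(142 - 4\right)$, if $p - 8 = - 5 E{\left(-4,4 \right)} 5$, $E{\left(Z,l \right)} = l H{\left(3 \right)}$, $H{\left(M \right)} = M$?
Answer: $-77970$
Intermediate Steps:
$w{\left(x \right)} = 0$
$E{\left(Z,l \right)} = 3 l$ ($E{\left(Z,l \right)} = l 3 = 3 l$)
$p = -292$ ($p = 8 + - 5 \cdot 3 \cdot 4 \cdot 5 = 8 + \left(-5\right) 12 \cdot 5 = 8 - 300 = -292$)
$\left(-273 + \left(p + w{\left(7 \right)}\right)\right) \left(142 - 4\right) = \left(-273 + \left(-292 + 0\right)\right) \left(142 - 4\right) = \left(-273 - 292\right) 138 = \left(-565\right) 138 = -77970$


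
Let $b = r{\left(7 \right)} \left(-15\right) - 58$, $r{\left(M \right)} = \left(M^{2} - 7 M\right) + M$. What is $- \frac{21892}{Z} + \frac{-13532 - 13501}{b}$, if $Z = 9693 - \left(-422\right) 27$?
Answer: $\frac{566476475}{3437181} \approx 164.81$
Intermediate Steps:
$Z = 21087$ ($Z = 9693 - -11394 = 9693 + 11394 = 21087$)
$r{\left(M \right)} = M^{2} - 6 M$
$b = -163$ ($b = 7 \left(-6 + 7\right) \left(-15\right) - 58 = 7 \cdot 1 \left(-15\right) - 58 = 7 \left(-15\right) - 58 = -105 - 58 = -163$)
$- \frac{21892}{Z} + \frac{-13532 - 13501}{b} = - \frac{21892}{21087} + \frac{-13532 - 13501}{-163} = \left(-21892\right) \frac{1}{21087} - - \frac{27033}{163} = - \frac{21892}{21087} + \frac{27033}{163} = \frac{566476475}{3437181}$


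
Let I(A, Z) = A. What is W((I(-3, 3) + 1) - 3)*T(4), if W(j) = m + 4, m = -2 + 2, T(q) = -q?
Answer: -16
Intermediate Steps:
m = 0
W(j) = 4 (W(j) = 0 + 4 = 4)
W((I(-3, 3) + 1) - 3)*T(4) = 4*(-1*4) = 4*(-4) = -16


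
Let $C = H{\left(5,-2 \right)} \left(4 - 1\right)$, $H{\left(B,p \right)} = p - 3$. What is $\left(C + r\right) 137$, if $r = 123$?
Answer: $14796$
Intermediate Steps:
$H{\left(B,p \right)} = -3 + p$ ($H{\left(B,p \right)} = p - 3 = -3 + p$)
$C = -15$ ($C = \left(-3 - 2\right) \left(4 - 1\right) = \left(-5\right) 3 = -15$)
$\left(C + r\right) 137 = \left(-15 + 123\right) 137 = 108 \cdot 137 = 14796$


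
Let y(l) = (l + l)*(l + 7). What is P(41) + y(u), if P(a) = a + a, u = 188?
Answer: 73402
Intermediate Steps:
P(a) = 2*a
y(l) = 2*l*(7 + l) (y(l) = (2*l)*(7 + l) = 2*l*(7 + l))
P(41) + y(u) = 2*41 + 2*188*(7 + 188) = 82 + 2*188*195 = 82 + 73320 = 73402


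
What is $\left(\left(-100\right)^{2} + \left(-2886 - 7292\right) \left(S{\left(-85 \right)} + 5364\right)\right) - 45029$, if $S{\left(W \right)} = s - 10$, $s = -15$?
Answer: $-54375371$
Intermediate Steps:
$S{\left(W \right)} = -25$ ($S{\left(W \right)} = -15 - 10 = -25$)
$\left(\left(-100\right)^{2} + \left(-2886 - 7292\right) \left(S{\left(-85 \right)} + 5364\right)\right) - 45029 = \left(\left(-100\right)^{2} + \left(-2886 - 7292\right) \left(-25 + 5364\right)\right) - 45029 = \left(10000 - 54340342\right) - 45029 = -54330342 - 45029 = -54375371$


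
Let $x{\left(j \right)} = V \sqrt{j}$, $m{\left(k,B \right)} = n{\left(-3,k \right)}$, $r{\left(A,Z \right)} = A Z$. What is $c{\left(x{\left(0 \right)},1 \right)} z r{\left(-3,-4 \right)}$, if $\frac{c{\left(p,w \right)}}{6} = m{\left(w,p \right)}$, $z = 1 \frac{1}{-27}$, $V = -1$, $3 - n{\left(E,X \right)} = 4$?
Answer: $\frac{8}{3} \approx 2.6667$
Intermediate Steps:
$n{\left(E,X \right)} = -1$ ($n{\left(E,X \right)} = 3 - 4 = -1$)
$m{\left(k,B \right)} = -1$
$z = - \frac{1}{27}$ ($z = 1 \left(- \frac{1}{27}\right) = - \frac{1}{27} \approx -0.037037$)
$x{\left(j \right)} = - \sqrt{j}$
$c{\left(p,w \right)} = -6$ ($c{\left(p,w \right)} = 6 \left(-1\right) = -6$)
$c{\left(x{\left(0 \right)},1 \right)} z r{\left(-3,-4 \right)} = \left(-6\right) \left(- \frac{1}{27}\right) \left(\left(-3\right) \left(-4\right)\right) = \frac{2}{9} \cdot 12 = \frac{8}{3}$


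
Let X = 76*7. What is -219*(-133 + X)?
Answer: -87381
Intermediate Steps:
X = 532
-219*(-133 + X) = -219*(-133 + 532) = -219*399 = -87381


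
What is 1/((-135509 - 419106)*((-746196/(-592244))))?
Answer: -148061/103462873635 ≈ -1.4311e-6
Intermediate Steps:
1/((-135509 - 419106)*((-746196/(-592244)))) = 1/((-554615)*((-746196*(-1/592244)))) = -1/(554615*186549/148061) = -1/554615*148061/186549 = -148061/103462873635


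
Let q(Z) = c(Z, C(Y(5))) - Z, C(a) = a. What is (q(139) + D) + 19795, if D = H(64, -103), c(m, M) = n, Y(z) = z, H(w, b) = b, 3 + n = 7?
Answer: 19557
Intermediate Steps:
n = 4 (n = -3 + 7 = 4)
c(m, M) = 4
D = -103
q(Z) = 4 - Z
(q(139) + D) + 19795 = ((4 - 1*139) - 103) + 19795 = ((4 - 139) - 103) + 19795 = (-135 - 103) + 19795 = -238 + 19795 = 19557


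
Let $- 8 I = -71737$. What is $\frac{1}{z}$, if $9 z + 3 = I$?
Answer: $\frac{72}{71713} \approx 0.001004$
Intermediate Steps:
$I = \frac{71737}{8}$ ($I = \left(- \frac{1}{8}\right) \left(-71737\right) = \frac{71737}{8} \approx 8967.1$)
$z = \frac{71713}{72}$ ($z = - \frac{1}{3} + \frac{1}{9} \cdot \frac{71737}{8} = - \frac{1}{3} + \frac{71737}{72} = \frac{71713}{72} \approx 996.01$)
$\frac{1}{z} = \frac{1}{\frac{71713}{72}} = \frac{72}{71713}$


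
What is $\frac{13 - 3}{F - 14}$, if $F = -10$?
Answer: $- \frac{5}{12} \approx -0.41667$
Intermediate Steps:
$\frac{13 - 3}{F - 14} = \frac{13 - 3}{-10 - 14} = \frac{1}{-24} \cdot 10 = \left(- \frac{1}{24}\right) 10 = - \frac{5}{12}$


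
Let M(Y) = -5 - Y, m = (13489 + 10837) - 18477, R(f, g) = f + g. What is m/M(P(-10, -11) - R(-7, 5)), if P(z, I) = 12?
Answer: -5849/19 ≈ -307.84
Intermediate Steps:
m = 5849 (m = 24326 - 18477 = 5849)
m/M(P(-10, -11) - R(-7, 5)) = 5849/(-5 - (12 - (-7 + 5))) = 5849/(-5 - (12 - 1*(-2))) = 5849/(-5 - (12 + 2)) = 5849/(-5 - 1*14) = 5849/(-5 - 14) = 5849/(-19) = 5849*(-1/19) = -5849/19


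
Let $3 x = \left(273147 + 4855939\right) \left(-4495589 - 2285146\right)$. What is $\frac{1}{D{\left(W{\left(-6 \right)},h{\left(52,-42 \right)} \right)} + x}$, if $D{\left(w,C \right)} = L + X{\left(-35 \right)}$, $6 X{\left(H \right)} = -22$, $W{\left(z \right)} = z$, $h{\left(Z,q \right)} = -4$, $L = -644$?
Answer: $- \frac{3}{34778972960153} \approx -8.6259 \cdot 10^{-14}$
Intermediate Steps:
$x = -11592990986070$ ($x = \frac{\left(273147 + 4855939\right) \left(-4495589 - 2285146\right)}{3} = \frac{5129086 \left(-6780735\right)}{3} = \frac{1}{3} \left(-34778972958210\right) = -11592990986070$)
$X{\left(H \right)} = - \frac{11}{3}$ ($X{\left(H \right)} = \frac{1}{6} \left(-22\right) = - \frac{11}{3}$)
$D{\left(w,C \right)} = - \frac{1943}{3}$ ($D{\left(w,C \right)} = -644 - \frac{11}{3} = - \frac{1943}{3}$)
$\frac{1}{D{\left(W{\left(-6 \right)},h{\left(52,-42 \right)} \right)} + x} = \frac{1}{- \frac{1943}{3} - 11592990986070} = \frac{1}{- \frac{34778972960153}{3}} = - \frac{3}{34778972960153}$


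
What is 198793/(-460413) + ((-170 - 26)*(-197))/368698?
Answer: -27758557379/84876676137 ≈ -0.32705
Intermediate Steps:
198793/(-460413) + ((-170 - 26)*(-197))/368698 = 198793*(-1/460413) - 196*(-197)*(1/368698) = -198793/460413 + 38612*(1/368698) = -198793/460413 + 19306/184349 = -27758557379/84876676137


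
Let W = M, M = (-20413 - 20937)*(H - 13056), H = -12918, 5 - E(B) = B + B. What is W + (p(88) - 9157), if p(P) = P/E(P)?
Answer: 183656691965/171 ≈ 1.0740e+9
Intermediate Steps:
E(B) = 5 - 2*B (E(B) = 5 - (B + B) = 5 - 2*B)
p(P) = P/(5 - 2*P)
M = 1074024900 (M = (-20413 - 20937)*(-12918 - 13056) = -41350*(-25974) = 1074024900)
W = 1074024900
W + (p(88) - 9157) = 1074024900 + (-1*88/(-5 + 2*88) - 9157) = 1074024900 + (-1*88/(-5 + 176) - 9157) = 1074024900 + (-1*88/171 - 9157) = 1074024900 + (-1*88*1/171 - 9157) = 1074024900 + (-88/171 - 9157) = 1074024900 - 1565935/171 = 183656691965/171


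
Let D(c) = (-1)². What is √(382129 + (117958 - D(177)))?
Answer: √500086 ≈ 707.17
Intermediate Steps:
D(c) = 1
√(382129 + (117958 - D(177))) = √(382129 + (117958 - 1*1)) = √(382129 + (117958 - 1)) = √(382129 + 117957) = √500086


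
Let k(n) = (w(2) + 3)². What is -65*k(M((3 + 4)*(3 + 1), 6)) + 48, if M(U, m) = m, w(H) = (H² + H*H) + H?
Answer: -10937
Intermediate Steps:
w(H) = H + 2*H² (w(H) = (H² + H²) + H = 2*H² + H = H + 2*H²)
k(n) = 169 (k(n) = (2*(1 + 2*2) + 3)² = (2*(1 + 4) + 3)² = (2*5 + 3)² = (10 + 3)² = 13² = 169)
-65*k(M((3 + 4)*(3 + 1), 6)) + 48 = -65*169 + 48 = -10985 + 48 = -10937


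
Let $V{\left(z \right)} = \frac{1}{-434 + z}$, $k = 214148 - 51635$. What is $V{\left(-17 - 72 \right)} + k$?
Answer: $\frac{84994298}{523} \approx 1.6251 \cdot 10^{5}$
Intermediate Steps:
$k = 162513$
$V{\left(-17 - 72 \right)} + k = \frac{1}{-434 - 89} + 162513 = \frac{1}{-523} + 162513 = - \frac{1}{523} + 162513 = \frac{84994298}{523}$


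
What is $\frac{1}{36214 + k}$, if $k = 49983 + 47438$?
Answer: $\frac{1}{133635} \approx 7.4831 \cdot 10^{-6}$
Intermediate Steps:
$k = 97421$
$\frac{1}{36214 + k} = \frac{1}{36214 + 97421} = \frac{1}{133635}$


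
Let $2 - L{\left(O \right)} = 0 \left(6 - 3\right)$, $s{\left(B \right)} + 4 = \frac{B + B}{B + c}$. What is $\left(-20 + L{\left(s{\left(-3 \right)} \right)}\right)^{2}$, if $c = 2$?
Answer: $324$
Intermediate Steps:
$s{\left(B \right)} = -4 + \frac{2 B}{2 + B}$ ($s{\left(B \right)} = -4 + \frac{B + B}{B + 2} = -4 + \frac{2 B}{2 + B}$)
$L{\left(O \right)} = 2$ ($L{\left(O \right)} = 2 - 0 \left(6 - 3\right) = 2 - 0 \cdot 3 = 2 - 0 = 2 + 0 = 2$)
$\left(-20 + L{\left(s{\left(-3 \right)} \right)}\right)^{2} = \left(-20 + 2\right)^{2} = \left(-18\right)^{2} = 324$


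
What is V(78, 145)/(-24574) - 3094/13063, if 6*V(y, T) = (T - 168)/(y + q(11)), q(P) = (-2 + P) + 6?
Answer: -42425530999/179123670396 ≈ -0.23685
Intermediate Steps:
q(P) = 4 + P
V(y, T) = (-168 + T)/(6*(15 + y)) (V(y, T) = ((T - 168)/(y + (4 + 11)))/6 = ((-168 + T)/(y + 15))/6 = ((-168 + T)/(15 + y))/6 = (-168 + T)/(6*(15 + y)))
V(78, 145)/(-24574) - 3094/13063 = ((-168 + 145)/(6*(15 + 78)))/(-24574) - 3094/13063 = ((1/6)*(-23)/93)*(-1/24574) - 3094*1/13063 = ((1/6)*(1/93)*(-23))*(-1/24574) - 3094/13063 = -23/558*(-1/24574) - 3094/13063 = 23/13712292 - 3094/13063 = -42425530999/179123670396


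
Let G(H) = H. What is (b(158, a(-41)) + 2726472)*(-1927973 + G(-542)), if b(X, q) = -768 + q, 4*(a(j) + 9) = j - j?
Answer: -5256543692925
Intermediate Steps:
a(j) = -9 (a(j) = -9 + (j - j)/4 = -9 + (1/4)*0 = -9 + 0 = -9)
(b(158, a(-41)) + 2726472)*(-1927973 + G(-542)) = ((-768 - 9) + 2726472)*(-1927973 - 542) = (-777 + 2726472)*(-1928515) = 2725695*(-1928515) = -5256543692925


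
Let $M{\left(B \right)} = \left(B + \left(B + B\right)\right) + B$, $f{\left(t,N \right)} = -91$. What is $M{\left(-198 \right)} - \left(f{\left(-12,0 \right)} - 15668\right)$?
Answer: $14967$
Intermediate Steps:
$M{\left(B \right)} = 4 B$ ($M{\left(B \right)} = \left(B + 2 B\right) + B = 3 B + B = 4 B$)
$M{\left(-198 \right)} - \left(f{\left(-12,0 \right)} - 15668\right) = 4 \left(-198\right) - \left(-91 - 15668\right) = -792 - \left(-91 - 15668\right) = -792 - -15759 = -792 + 15759 = 14967$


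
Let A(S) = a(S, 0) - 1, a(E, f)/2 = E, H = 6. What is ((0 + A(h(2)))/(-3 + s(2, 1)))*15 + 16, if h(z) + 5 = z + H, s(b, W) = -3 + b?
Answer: -11/4 ≈ -2.7500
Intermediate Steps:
a(E, f) = 2*E
h(z) = 1 + z (h(z) = -5 + (z + 6) = -5 + (6 + z) = 1 + z)
A(S) = -1 + 2*S (A(S) = 2*S - 1 = -1 + 2*S)
((0 + A(h(2)))/(-3 + s(2, 1)))*15 + 16 = ((0 + (-1 + 2*(1 + 2)))/(-3 + (-3 + 2)))*15 + 16 = ((0 + (-1 + 2*3))/(-3 - 1))*15 + 16 = ((0 + (-1 + 6))/(-4))*15 + 16 = ((0 + 5)*(-¼))*15 + 16 = (5*(-¼))*15 + 16 = -5/4*15 + 16 = -75/4 + 16 = -11/4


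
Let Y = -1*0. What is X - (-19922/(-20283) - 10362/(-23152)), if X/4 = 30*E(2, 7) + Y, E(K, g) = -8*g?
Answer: -1578164877055/234796008 ≈ -6721.4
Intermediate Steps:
Y = 0
X = -6720 (X = 4*(30*(-8*7) + 0) = 4*(30*(-56) + 0) = 4*(-1680 + 0) = 4*(-1680) = -6720)
X - (-19922/(-20283) - 10362/(-23152)) = -6720 - (-19922/(-20283) - 10362/(-23152)) = -6720 - (-19922*(-1/20283) - 10362*(-1/23152)) = -6720 - (19922/20283 + 5181/11576) = -6720 - 1*335703295/234796008 = -6720 - 335703295/234796008 = -1578164877055/234796008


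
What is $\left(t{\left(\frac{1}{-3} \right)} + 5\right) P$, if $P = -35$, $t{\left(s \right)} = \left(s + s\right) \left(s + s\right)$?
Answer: $- \frac{1715}{9} \approx -190.56$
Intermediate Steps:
$t{\left(s \right)} = 4 s^{2}$ ($t{\left(s \right)} = 2 s 2 s = 4 s^{2}$)
$\left(t{\left(\frac{1}{-3} \right)} + 5\right) P = \left(4 \left(\frac{1}{-3}\right)^{2} + 5\right) \left(-35\right) = \left(4 \left(- \frac{1}{3}\right)^{2} + 5\right) \left(-35\right) = \left(4 \cdot \frac{1}{9} + 5\right) \left(-35\right) = \left(\frac{4}{9} + 5\right) \left(-35\right) = \frac{49}{9} \left(-35\right) = - \frac{1715}{9}$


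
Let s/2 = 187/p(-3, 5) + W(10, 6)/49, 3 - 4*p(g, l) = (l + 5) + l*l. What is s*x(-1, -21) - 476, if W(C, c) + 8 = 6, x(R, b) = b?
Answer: 14209/28 ≈ 507.46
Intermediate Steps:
p(g, l) = -½ - l/4 - l²/4 (p(g, l) = ¾ - ((l + 5) + l*l)/4 = ¾ - ((5 + l) + l²)/4 = ¾ - (5 + l + l²)/4 = ¾ + (-5/4 - l/4 - l²/4) = -½ - l/4 - l²/4)
W(C, c) = -2 (W(C, c) = -8 + 6 = -2)
s = -9179/196 (s = 2*(187/(-½ - ¼*5 - ¼*5²) - 2/49) = 2*(187/(-½ - 5/4 - ¼*25) - 2*1/49) = 2*(187/(-½ - 5/4 - 25/4) - 2/49) = 2*(187/(-8) - 2/49) = 2*(187*(-⅛) - 2/49) = 2*(-187/8 - 2/49) = 2*(-9179/392) = -9179/196 ≈ -46.832)
s*x(-1, -21) - 476 = -9179/196*(-21) - 476 = 27537/28 - 476 = 14209/28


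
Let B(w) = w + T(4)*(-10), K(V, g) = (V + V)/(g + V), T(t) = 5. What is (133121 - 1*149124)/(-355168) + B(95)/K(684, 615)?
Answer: 288656077/6748192 ≈ 42.775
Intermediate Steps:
K(V, g) = 2*V/(V + g) (K(V, g) = (2*V)/(V + g) = 2*V/(V + g))
B(w) = -50 + w (B(w) = w + 5*(-10) = w - 50 = -50 + w)
(133121 - 1*149124)/(-355168) + B(95)/K(684, 615) = (133121 - 1*149124)/(-355168) + (-50 + 95)/((2*684/(684 + 615))) = (133121 - 149124)*(-1/355168) + 45/((2*684/1299)) = -16003*(-1/355168) + 45/((2*684*(1/1299))) = 16003/355168 + 45/(456/433) = 16003/355168 + 45*(433/456) = 16003/355168 + 6495/152 = 288656077/6748192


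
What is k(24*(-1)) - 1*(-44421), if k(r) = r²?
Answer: 44997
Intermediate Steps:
k(24*(-1)) - 1*(-44421) = (24*(-1))² - 1*(-44421) = (-24)² + 44421 = 576 + 44421 = 44997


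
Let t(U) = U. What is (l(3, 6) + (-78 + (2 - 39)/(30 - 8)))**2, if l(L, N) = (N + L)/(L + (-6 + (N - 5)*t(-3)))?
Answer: 797449/121 ≈ 6590.5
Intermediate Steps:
l(L, N) = (L + N)/(9 + L - 3*N) (l(L, N) = (N + L)/(L + (-6 + (N - 5)*(-3))) = (L + N)/(L + (-6 + (-5 + N)*(-3))) = (L + N)/(L + (-6 + (15 - 3*N))) = (L + N)/(L + (9 - 3*N)) = (L + N)/(9 + L - 3*N))
(l(3, 6) + (-78 + (2 - 39)/(30 - 8)))**2 = ((3 + 6)/(9 + 3 - 3*6) + (-78 + (2 - 39)/(30 - 8)))**2 = (9/(9 + 3 - 18) + (-78 - 37/22))**2 = (9/(-6) + (-78 - 37*1/22))**2 = (-1/6*9 + (-78 - 37/22))**2 = (-3/2 - 1753/22)**2 = (-893/11)**2 = 797449/121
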